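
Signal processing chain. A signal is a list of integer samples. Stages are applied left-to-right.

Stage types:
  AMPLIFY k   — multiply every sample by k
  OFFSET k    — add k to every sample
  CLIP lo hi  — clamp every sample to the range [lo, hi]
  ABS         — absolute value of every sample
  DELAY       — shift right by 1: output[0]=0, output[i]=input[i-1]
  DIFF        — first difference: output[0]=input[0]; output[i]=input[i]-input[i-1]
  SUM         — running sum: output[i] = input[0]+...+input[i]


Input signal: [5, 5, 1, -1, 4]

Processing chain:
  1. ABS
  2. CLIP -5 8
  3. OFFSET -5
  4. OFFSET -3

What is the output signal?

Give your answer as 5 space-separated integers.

Answer: -3 -3 -7 -7 -4

Derivation:
Input: [5, 5, 1, -1, 4]
Stage 1 (ABS): |5|=5, |5|=5, |1|=1, |-1|=1, |4|=4 -> [5, 5, 1, 1, 4]
Stage 2 (CLIP -5 8): clip(5,-5,8)=5, clip(5,-5,8)=5, clip(1,-5,8)=1, clip(1,-5,8)=1, clip(4,-5,8)=4 -> [5, 5, 1, 1, 4]
Stage 3 (OFFSET -5): 5+-5=0, 5+-5=0, 1+-5=-4, 1+-5=-4, 4+-5=-1 -> [0, 0, -4, -4, -1]
Stage 4 (OFFSET -3): 0+-3=-3, 0+-3=-3, -4+-3=-7, -4+-3=-7, -1+-3=-4 -> [-3, -3, -7, -7, -4]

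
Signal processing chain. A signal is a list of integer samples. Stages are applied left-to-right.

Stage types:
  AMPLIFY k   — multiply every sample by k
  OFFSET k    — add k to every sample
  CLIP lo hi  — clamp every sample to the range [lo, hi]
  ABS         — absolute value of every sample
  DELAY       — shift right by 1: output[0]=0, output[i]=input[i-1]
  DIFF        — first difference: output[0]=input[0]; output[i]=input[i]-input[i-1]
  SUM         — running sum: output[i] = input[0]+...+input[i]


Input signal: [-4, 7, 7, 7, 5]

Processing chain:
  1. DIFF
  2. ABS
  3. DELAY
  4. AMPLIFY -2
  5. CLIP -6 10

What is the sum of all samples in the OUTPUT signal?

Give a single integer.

Input: [-4, 7, 7, 7, 5]
Stage 1 (DIFF): s[0]=-4, 7--4=11, 7-7=0, 7-7=0, 5-7=-2 -> [-4, 11, 0, 0, -2]
Stage 2 (ABS): |-4|=4, |11|=11, |0|=0, |0|=0, |-2|=2 -> [4, 11, 0, 0, 2]
Stage 3 (DELAY): [0, 4, 11, 0, 0] = [0, 4, 11, 0, 0] -> [0, 4, 11, 0, 0]
Stage 4 (AMPLIFY -2): 0*-2=0, 4*-2=-8, 11*-2=-22, 0*-2=0, 0*-2=0 -> [0, -8, -22, 0, 0]
Stage 5 (CLIP -6 10): clip(0,-6,10)=0, clip(-8,-6,10)=-6, clip(-22,-6,10)=-6, clip(0,-6,10)=0, clip(0,-6,10)=0 -> [0, -6, -6, 0, 0]
Output sum: -12

Answer: -12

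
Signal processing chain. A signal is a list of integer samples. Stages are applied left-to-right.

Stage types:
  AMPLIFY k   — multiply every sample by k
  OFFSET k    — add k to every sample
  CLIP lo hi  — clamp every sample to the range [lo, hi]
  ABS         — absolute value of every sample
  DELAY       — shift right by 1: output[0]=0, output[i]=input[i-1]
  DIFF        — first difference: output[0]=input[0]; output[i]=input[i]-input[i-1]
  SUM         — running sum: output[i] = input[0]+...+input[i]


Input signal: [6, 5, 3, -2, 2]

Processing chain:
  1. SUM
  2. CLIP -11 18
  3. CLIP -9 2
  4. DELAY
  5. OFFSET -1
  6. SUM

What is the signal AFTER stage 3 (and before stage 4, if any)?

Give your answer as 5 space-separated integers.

Input: [6, 5, 3, -2, 2]
Stage 1 (SUM): sum[0..0]=6, sum[0..1]=11, sum[0..2]=14, sum[0..3]=12, sum[0..4]=14 -> [6, 11, 14, 12, 14]
Stage 2 (CLIP -11 18): clip(6,-11,18)=6, clip(11,-11,18)=11, clip(14,-11,18)=14, clip(12,-11,18)=12, clip(14,-11,18)=14 -> [6, 11, 14, 12, 14]
Stage 3 (CLIP -9 2): clip(6,-9,2)=2, clip(11,-9,2)=2, clip(14,-9,2)=2, clip(12,-9,2)=2, clip(14,-9,2)=2 -> [2, 2, 2, 2, 2]

Answer: 2 2 2 2 2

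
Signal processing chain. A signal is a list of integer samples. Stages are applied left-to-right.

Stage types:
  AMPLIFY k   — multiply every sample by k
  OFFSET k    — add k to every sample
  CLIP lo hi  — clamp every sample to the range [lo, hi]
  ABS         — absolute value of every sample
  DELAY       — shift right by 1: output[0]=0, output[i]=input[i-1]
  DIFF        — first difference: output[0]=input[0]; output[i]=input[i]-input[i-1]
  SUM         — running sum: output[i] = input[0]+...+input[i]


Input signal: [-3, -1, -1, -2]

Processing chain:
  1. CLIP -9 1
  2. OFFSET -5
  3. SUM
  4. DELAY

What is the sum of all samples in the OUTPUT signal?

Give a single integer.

Input: [-3, -1, -1, -2]
Stage 1 (CLIP -9 1): clip(-3,-9,1)=-3, clip(-1,-9,1)=-1, clip(-1,-9,1)=-1, clip(-2,-9,1)=-2 -> [-3, -1, -1, -2]
Stage 2 (OFFSET -5): -3+-5=-8, -1+-5=-6, -1+-5=-6, -2+-5=-7 -> [-8, -6, -6, -7]
Stage 3 (SUM): sum[0..0]=-8, sum[0..1]=-14, sum[0..2]=-20, sum[0..3]=-27 -> [-8, -14, -20, -27]
Stage 4 (DELAY): [0, -8, -14, -20] = [0, -8, -14, -20] -> [0, -8, -14, -20]
Output sum: -42

Answer: -42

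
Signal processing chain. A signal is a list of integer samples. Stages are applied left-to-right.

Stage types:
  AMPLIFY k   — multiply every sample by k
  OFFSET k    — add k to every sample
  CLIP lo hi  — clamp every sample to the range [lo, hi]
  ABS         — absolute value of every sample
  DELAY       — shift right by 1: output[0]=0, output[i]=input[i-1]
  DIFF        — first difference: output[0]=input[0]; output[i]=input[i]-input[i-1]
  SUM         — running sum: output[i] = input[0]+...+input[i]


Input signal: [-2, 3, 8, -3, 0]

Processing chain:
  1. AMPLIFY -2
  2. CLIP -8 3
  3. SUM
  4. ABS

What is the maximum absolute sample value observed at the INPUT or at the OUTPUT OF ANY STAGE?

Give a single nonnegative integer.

Answer: 16

Derivation:
Input: [-2, 3, 8, -3, 0] (max |s|=8)
Stage 1 (AMPLIFY -2): -2*-2=4, 3*-2=-6, 8*-2=-16, -3*-2=6, 0*-2=0 -> [4, -6, -16, 6, 0] (max |s|=16)
Stage 2 (CLIP -8 3): clip(4,-8,3)=3, clip(-6,-8,3)=-6, clip(-16,-8,3)=-8, clip(6,-8,3)=3, clip(0,-8,3)=0 -> [3, -6, -8, 3, 0] (max |s|=8)
Stage 3 (SUM): sum[0..0]=3, sum[0..1]=-3, sum[0..2]=-11, sum[0..3]=-8, sum[0..4]=-8 -> [3, -3, -11, -8, -8] (max |s|=11)
Stage 4 (ABS): |3|=3, |-3|=3, |-11|=11, |-8|=8, |-8|=8 -> [3, 3, 11, 8, 8] (max |s|=11)
Overall max amplitude: 16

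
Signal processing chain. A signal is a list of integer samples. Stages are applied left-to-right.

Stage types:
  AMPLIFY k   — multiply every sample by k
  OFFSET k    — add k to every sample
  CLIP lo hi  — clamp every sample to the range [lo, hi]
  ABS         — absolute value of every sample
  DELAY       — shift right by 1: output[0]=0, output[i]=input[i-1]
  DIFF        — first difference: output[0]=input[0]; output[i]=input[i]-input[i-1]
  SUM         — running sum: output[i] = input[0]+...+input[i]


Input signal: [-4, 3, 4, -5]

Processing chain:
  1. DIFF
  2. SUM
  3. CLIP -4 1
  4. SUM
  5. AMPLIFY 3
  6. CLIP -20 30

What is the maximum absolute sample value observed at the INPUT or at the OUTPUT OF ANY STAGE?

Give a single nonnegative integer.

Answer: 18

Derivation:
Input: [-4, 3, 4, -5] (max |s|=5)
Stage 1 (DIFF): s[0]=-4, 3--4=7, 4-3=1, -5-4=-9 -> [-4, 7, 1, -9] (max |s|=9)
Stage 2 (SUM): sum[0..0]=-4, sum[0..1]=3, sum[0..2]=4, sum[0..3]=-5 -> [-4, 3, 4, -5] (max |s|=5)
Stage 3 (CLIP -4 1): clip(-4,-4,1)=-4, clip(3,-4,1)=1, clip(4,-4,1)=1, clip(-5,-4,1)=-4 -> [-4, 1, 1, -4] (max |s|=4)
Stage 4 (SUM): sum[0..0]=-4, sum[0..1]=-3, sum[0..2]=-2, sum[0..3]=-6 -> [-4, -3, -2, -6] (max |s|=6)
Stage 5 (AMPLIFY 3): -4*3=-12, -3*3=-9, -2*3=-6, -6*3=-18 -> [-12, -9, -6, -18] (max |s|=18)
Stage 6 (CLIP -20 30): clip(-12,-20,30)=-12, clip(-9,-20,30)=-9, clip(-6,-20,30)=-6, clip(-18,-20,30)=-18 -> [-12, -9, -6, -18] (max |s|=18)
Overall max amplitude: 18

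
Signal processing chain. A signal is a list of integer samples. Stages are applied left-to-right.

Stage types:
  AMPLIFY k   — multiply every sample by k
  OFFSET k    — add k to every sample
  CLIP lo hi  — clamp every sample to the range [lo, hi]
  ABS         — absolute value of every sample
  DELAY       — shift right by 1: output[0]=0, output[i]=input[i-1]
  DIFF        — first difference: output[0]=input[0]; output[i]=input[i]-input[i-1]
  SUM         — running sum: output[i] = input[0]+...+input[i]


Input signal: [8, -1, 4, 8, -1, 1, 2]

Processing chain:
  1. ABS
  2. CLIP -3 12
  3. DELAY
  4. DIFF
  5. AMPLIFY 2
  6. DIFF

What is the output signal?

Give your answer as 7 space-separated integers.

Input: [8, -1, 4, 8, -1, 1, 2]
Stage 1 (ABS): |8|=8, |-1|=1, |4|=4, |8|=8, |-1|=1, |1|=1, |2|=2 -> [8, 1, 4, 8, 1, 1, 2]
Stage 2 (CLIP -3 12): clip(8,-3,12)=8, clip(1,-3,12)=1, clip(4,-3,12)=4, clip(8,-3,12)=8, clip(1,-3,12)=1, clip(1,-3,12)=1, clip(2,-3,12)=2 -> [8, 1, 4, 8, 1, 1, 2]
Stage 3 (DELAY): [0, 8, 1, 4, 8, 1, 1] = [0, 8, 1, 4, 8, 1, 1] -> [0, 8, 1, 4, 8, 1, 1]
Stage 4 (DIFF): s[0]=0, 8-0=8, 1-8=-7, 4-1=3, 8-4=4, 1-8=-7, 1-1=0 -> [0, 8, -7, 3, 4, -7, 0]
Stage 5 (AMPLIFY 2): 0*2=0, 8*2=16, -7*2=-14, 3*2=6, 4*2=8, -7*2=-14, 0*2=0 -> [0, 16, -14, 6, 8, -14, 0]
Stage 6 (DIFF): s[0]=0, 16-0=16, -14-16=-30, 6--14=20, 8-6=2, -14-8=-22, 0--14=14 -> [0, 16, -30, 20, 2, -22, 14]

Answer: 0 16 -30 20 2 -22 14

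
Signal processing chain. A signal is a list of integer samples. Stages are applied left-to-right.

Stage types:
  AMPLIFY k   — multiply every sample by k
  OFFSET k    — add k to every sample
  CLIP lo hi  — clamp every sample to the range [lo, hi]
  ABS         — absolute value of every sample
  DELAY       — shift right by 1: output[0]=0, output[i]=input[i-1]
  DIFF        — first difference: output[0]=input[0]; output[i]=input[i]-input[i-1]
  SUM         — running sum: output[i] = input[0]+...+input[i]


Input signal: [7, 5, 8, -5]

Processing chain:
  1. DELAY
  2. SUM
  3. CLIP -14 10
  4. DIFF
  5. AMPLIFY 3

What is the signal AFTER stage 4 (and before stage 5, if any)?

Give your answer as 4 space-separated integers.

Input: [7, 5, 8, -5]
Stage 1 (DELAY): [0, 7, 5, 8] = [0, 7, 5, 8] -> [0, 7, 5, 8]
Stage 2 (SUM): sum[0..0]=0, sum[0..1]=7, sum[0..2]=12, sum[0..3]=20 -> [0, 7, 12, 20]
Stage 3 (CLIP -14 10): clip(0,-14,10)=0, clip(7,-14,10)=7, clip(12,-14,10)=10, clip(20,-14,10)=10 -> [0, 7, 10, 10]
Stage 4 (DIFF): s[0]=0, 7-0=7, 10-7=3, 10-10=0 -> [0, 7, 3, 0]

Answer: 0 7 3 0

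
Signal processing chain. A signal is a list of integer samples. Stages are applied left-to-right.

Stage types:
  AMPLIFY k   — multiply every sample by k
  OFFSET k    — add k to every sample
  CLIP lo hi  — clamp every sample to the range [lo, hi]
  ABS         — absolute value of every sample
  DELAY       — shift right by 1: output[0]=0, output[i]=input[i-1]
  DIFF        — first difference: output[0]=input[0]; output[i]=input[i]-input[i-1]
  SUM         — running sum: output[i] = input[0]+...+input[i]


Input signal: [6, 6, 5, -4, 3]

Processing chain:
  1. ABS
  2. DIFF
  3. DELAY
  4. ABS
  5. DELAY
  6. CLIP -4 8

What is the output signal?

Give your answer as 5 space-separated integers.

Input: [6, 6, 5, -4, 3]
Stage 1 (ABS): |6|=6, |6|=6, |5|=5, |-4|=4, |3|=3 -> [6, 6, 5, 4, 3]
Stage 2 (DIFF): s[0]=6, 6-6=0, 5-6=-1, 4-5=-1, 3-4=-1 -> [6, 0, -1, -1, -1]
Stage 3 (DELAY): [0, 6, 0, -1, -1] = [0, 6, 0, -1, -1] -> [0, 6, 0, -1, -1]
Stage 4 (ABS): |0|=0, |6|=6, |0|=0, |-1|=1, |-1|=1 -> [0, 6, 0, 1, 1]
Stage 5 (DELAY): [0, 0, 6, 0, 1] = [0, 0, 6, 0, 1] -> [0, 0, 6, 0, 1]
Stage 6 (CLIP -4 8): clip(0,-4,8)=0, clip(0,-4,8)=0, clip(6,-4,8)=6, clip(0,-4,8)=0, clip(1,-4,8)=1 -> [0, 0, 6, 0, 1]

Answer: 0 0 6 0 1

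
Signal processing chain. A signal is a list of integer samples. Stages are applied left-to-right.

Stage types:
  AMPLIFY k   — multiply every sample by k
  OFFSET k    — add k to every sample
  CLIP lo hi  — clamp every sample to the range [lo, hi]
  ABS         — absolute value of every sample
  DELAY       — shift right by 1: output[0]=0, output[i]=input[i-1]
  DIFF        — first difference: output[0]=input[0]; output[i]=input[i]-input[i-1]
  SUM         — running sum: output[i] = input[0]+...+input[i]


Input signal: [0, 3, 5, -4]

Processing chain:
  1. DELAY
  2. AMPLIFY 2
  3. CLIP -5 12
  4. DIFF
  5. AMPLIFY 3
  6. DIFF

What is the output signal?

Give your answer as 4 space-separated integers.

Answer: 0 0 18 -6

Derivation:
Input: [0, 3, 5, -4]
Stage 1 (DELAY): [0, 0, 3, 5] = [0, 0, 3, 5] -> [0, 0, 3, 5]
Stage 2 (AMPLIFY 2): 0*2=0, 0*2=0, 3*2=6, 5*2=10 -> [0, 0, 6, 10]
Stage 3 (CLIP -5 12): clip(0,-5,12)=0, clip(0,-5,12)=0, clip(6,-5,12)=6, clip(10,-5,12)=10 -> [0, 0, 6, 10]
Stage 4 (DIFF): s[0]=0, 0-0=0, 6-0=6, 10-6=4 -> [0, 0, 6, 4]
Stage 5 (AMPLIFY 3): 0*3=0, 0*3=0, 6*3=18, 4*3=12 -> [0, 0, 18, 12]
Stage 6 (DIFF): s[0]=0, 0-0=0, 18-0=18, 12-18=-6 -> [0, 0, 18, -6]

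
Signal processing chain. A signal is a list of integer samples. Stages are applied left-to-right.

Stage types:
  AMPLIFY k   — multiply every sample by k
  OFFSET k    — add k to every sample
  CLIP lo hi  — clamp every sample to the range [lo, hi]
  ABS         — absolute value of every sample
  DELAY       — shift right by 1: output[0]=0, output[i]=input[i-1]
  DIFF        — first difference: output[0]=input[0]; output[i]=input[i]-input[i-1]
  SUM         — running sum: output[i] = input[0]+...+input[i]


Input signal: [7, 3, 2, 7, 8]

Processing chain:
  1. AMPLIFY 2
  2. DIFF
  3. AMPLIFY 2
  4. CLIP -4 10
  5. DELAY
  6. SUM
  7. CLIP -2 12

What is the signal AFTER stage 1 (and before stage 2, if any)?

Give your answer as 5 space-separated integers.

Answer: 14 6 4 14 16

Derivation:
Input: [7, 3, 2, 7, 8]
Stage 1 (AMPLIFY 2): 7*2=14, 3*2=6, 2*2=4, 7*2=14, 8*2=16 -> [14, 6, 4, 14, 16]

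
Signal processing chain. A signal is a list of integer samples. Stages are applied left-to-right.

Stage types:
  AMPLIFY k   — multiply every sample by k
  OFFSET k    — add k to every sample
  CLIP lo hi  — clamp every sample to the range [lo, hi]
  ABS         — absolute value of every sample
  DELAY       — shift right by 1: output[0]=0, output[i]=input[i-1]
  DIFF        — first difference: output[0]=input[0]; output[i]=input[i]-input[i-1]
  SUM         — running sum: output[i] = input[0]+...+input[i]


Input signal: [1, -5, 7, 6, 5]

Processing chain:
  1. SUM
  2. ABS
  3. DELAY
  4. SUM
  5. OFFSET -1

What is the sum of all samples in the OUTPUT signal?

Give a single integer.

Answer: 26

Derivation:
Input: [1, -5, 7, 6, 5]
Stage 1 (SUM): sum[0..0]=1, sum[0..1]=-4, sum[0..2]=3, sum[0..3]=9, sum[0..4]=14 -> [1, -4, 3, 9, 14]
Stage 2 (ABS): |1|=1, |-4|=4, |3|=3, |9|=9, |14|=14 -> [1, 4, 3, 9, 14]
Stage 3 (DELAY): [0, 1, 4, 3, 9] = [0, 1, 4, 3, 9] -> [0, 1, 4, 3, 9]
Stage 4 (SUM): sum[0..0]=0, sum[0..1]=1, sum[0..2]=5, sum[0..3]=8, sum[0..4]=17 -> [0, 1, 5, 8, 17]
Stage 5 (OFFSET -1): 0+-1=-1, 1+-1=0, 5+-1=4, 8+-1=7, 17+-1=16 -> [-1, 0, 4, 7, 16]
Output sum: 26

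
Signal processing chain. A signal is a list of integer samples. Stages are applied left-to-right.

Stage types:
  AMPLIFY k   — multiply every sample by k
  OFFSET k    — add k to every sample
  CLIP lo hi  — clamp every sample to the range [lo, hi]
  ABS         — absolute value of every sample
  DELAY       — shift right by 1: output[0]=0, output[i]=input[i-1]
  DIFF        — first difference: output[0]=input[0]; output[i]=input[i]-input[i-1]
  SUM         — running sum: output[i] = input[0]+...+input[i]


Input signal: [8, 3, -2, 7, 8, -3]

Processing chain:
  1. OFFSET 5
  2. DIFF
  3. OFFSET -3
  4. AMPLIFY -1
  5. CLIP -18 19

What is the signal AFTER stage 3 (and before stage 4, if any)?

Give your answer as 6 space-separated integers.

Input: [8, 3, -2, 7, 8, -3]
Stage 1 (OFFSET 5): 8+5=13, 3+5=8, -2+5=3, 7+5=12, 8+5=13, -3+5=2 -> [13, 8, 3, 12, 13, 2]
Stage 2 (DIFF): s[0]=13, 8-13=-5, 3-8=-5, 12-3=9, 13-12=1, 2-13=-11 -> [13, -5, -5, 9, 1, -11]
Stage 3 (OFFSET -3): 13+-3=10, -5+-3=-8, -5+-3=-8, 9+-3=6, 1+-3=-2, -11+-3=-14 -> [10, -8, -8, 6, -2, -14]

Answer: 10 -8 -8 6 -2 -14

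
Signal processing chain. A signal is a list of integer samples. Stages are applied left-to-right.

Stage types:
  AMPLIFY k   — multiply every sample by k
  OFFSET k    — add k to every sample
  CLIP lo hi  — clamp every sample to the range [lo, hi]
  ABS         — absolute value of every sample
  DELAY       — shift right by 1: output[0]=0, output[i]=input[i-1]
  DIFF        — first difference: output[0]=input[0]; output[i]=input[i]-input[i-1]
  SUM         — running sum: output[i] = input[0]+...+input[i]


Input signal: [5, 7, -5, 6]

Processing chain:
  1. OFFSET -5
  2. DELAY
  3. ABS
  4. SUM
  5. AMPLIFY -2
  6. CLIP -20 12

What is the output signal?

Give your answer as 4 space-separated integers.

Input: [5, 7, -5, 6]
Stage 1 (OFFSET -5): 5+-5=0, 7+-5=2, -5+-5=-10, 6+-5=1 -> [0, 2, -10, 1]
Stage 2 (DELAY): [0, 0, 2, -10] = [0, 0, 2, -10] -> [0, 0, 2, -10]
Stage 3 (ABS): |0|=0, |0|=0, |2|=2, |-10|=10 -> [0, 0, 2, 10]
Stage 4 (SUM): sum[0..0]=0, sum[0..1]=0, sum[0..2]=2, sum[0..3]=12 -> [0, 0, 2, 12]
Stage 5 (AMPLIFY -2): 0*-2=0, 0*-2=0, 2*-2=-4, 12*-2=-24 -> [0, 0, -4, -24]
Stage 6 (CLIP -20 12): clip(0,-20,12)=0, clip(0,-20,12)=0, clip(-4,-20,12)=-4, clip(-24,-20,12)=-20 -> [0, 0, -4, -20]

Answer: 0 0 -4 -20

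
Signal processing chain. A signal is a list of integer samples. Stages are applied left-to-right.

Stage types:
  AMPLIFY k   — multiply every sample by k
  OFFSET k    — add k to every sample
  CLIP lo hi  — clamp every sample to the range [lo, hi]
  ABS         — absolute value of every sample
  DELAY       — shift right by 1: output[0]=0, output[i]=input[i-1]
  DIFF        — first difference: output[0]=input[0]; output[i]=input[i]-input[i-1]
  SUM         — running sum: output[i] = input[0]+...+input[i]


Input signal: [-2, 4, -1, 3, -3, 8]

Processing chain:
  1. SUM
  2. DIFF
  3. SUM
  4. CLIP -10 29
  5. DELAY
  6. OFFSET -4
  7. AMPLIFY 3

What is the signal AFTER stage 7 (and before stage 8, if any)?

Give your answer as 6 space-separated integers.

Input: [-2, 4, -1, 3, -3, 8]
Stage 1 (SUM): sum[0..0]=-2, sum[0..1]=2, sum[0..2]=1, sum[0..3]=4, sum[0..4]=1, sum[0..5]=9 -> [-2, 2, 1, 4, 1, 9]
Stage 2 (DIFF): s[0]=-2, 2--2=4, 1-2=-1, 4-1=3, 1-4=-3, 9-1=8 -> [-2, 4, -1, 3, -3, 8]
Stage 3 (SUM): sum[0..0]=-2, sum[0..1]=2, sum[0..2]=1, sum[0..3]=4, sum[0..4]=1, sum[0..5]=9 -> [-2, 2, 1, 4, 1, 9]
Stage 4 (CLIP -10 29): clip(-2,-10,29)=-2, clip(2,-10,29)=2, clip(1,-10,29)=1, clip(4,-10,29)=4, clip(1,-10,29)=1, clip(9,-10,29)=9 -> [-2, 2, 1, 4, 1, 9]
Stage 5 (DELAY): [0, -2, 2, 1, 4, 1] = [0, -2, 2, 1, 4, 1] -> [0, -2, 2, 1, 4, 1]
Stage 6 (OFFSET -4): 0+-4=-4, -2+-4=-6, 2+-4=-2, 1+-4=-3, 4+-4=0, 1+-4=-3 -> [-4, -6, -2, -3, 0, -3]
Stage 7 (AMPLIFY 3): -4*3=-12, -6*3=-18, -2*3=-6, -3*3=-9, 0*3=0, -3*3=-9 -> [-12, -18, -6, -9, 0, -9]

Answer: -12 -18 -6 -9 0 -9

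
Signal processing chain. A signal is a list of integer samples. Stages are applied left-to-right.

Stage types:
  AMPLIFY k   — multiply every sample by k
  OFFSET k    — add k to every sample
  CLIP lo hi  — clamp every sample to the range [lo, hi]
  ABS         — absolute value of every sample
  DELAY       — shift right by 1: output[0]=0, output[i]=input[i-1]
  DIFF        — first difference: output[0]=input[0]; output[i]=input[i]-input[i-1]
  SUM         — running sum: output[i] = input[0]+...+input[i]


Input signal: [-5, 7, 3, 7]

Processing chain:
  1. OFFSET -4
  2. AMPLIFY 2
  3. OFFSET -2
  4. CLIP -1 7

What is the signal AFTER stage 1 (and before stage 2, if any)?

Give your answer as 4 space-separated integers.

Input: [-5, 7, 3, 7]
Stage 1 (OFFSET -4): -5+-4=-9, 7+-4=3, 3+-4=-1, 7+-4=3 -> [-9, 3, -1, 3]

Answer: -9 3 -1 3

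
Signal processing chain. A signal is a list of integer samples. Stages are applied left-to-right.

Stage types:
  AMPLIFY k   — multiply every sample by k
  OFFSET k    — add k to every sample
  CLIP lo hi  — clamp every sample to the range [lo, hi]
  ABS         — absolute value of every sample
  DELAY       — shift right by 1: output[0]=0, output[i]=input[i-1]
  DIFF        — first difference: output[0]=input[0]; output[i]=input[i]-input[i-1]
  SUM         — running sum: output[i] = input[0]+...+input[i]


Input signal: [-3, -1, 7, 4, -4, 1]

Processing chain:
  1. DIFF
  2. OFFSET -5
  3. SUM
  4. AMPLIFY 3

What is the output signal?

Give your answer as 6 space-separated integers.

Answer: -24 -33 -24 -48 -87 -87

Derivation:
Input: [-3, -1, 7, 4, -4, 1]
Stage 1 (DIFF): s[0]=-3, -1--3=2, 7--1=8, 4-7=-3, -4-4=-8, 1--4=5 -> [-3, 2, 8, -3, -8, 5]
Stage 2 (OFFSET -5): -3+-5=-8, 2+-5=-3, 8+-5=3, -3+-5=-8, -8+-5=-13, 5+-5=0 -> [-8, -3, 3, -8, -13, 0]
Stage 3 (SUM): sum[0..0]=-8, sum[0..1]=-11, sum[0..2]=-8, sum[0..3]=-16, sum[0..4]=-29, sum[0..5]=-29 -> [-8, -11, -8, -16, -29, -29]
Stage 4 (AMPLIFY 3): -8*3=-24, -11*3=-33, -8*3=-24, -16*3=-48, -29*3=-87, -29*3=-87 -> [-24, -33, -24, -48, -87, -87]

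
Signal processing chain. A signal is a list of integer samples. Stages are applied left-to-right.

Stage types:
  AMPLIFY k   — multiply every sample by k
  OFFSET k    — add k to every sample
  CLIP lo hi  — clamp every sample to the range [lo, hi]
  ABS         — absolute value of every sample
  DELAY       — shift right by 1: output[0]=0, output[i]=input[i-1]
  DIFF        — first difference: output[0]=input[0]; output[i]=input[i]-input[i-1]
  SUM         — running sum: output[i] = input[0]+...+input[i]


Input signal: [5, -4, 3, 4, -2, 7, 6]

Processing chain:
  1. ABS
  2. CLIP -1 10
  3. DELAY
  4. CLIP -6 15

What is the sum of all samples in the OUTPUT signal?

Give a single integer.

Answer: 25

Derivation:
Input: [5, -4, 3, 4, -2, 7, 6]
Stage 1 (ABS): |5|=5, |-4|=4, |3|=3, |4|=4, |-2|=2, |7|=7, |6|=6 -> [5, 4, 3, 4, 2, 7, 6]
Stage 2 (CLIP -1 10): clip(5,-1,10)=5, clip(4,-1,10)=4, clip(3,-1,10)=3, clip(4,-1,10)=4, clip(2,-1,10)=2, clip(7,-1,10)=7, clip(6,-1,10)=6 -> [5, 4, 3, 4, 2, 7, 6]
Stage 3 (DELAY): [0, 5, 4, 3, 4, 2, 7] = [0, 5, 4, 3, 4, 2, 7] -> [0, 5, 4, 3, 4, 2, 7]
Stage 4 (CLIP -6 15): clip(0,-6,15)=0, clip(5,-6,15)=5, clip(4,-6,15)=4, clip(3,-6,15)=3, clip(4,-6,15)=4, clip(2,-6,15)=2, clip(7,-6,15)=7 -> [0, 5, 4, 3, 4, 2, 7]
Output sum: 25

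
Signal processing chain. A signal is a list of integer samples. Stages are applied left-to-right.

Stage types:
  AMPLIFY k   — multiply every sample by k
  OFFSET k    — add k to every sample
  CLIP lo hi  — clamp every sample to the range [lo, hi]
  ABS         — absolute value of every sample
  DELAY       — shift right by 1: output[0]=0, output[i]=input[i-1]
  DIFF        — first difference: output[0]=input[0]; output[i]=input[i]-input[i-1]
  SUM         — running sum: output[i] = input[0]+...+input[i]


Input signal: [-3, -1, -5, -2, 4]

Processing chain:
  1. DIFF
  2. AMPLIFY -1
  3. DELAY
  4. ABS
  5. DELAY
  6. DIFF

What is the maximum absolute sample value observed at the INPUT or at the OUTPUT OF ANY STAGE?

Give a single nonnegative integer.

Input: [-3, -1, -5, -2, 4] (max |s|=5)
Stage 1 (DIFF): s[0]=-3, -1--3=2, -5--1=-4, -2--5=3, 4--2=6 -> [-3, 2, -4, 3, 6] (max |s|=6)
Stage 2 (AMPLIFY -1): -3*-1=3, 2*-1=-2, -4*-1=4, 3*-1=-3, 6*-1=-6 -> [3, -2, 4, -3, -6] (max |s|=6)
Stage 3 (DELAY): [0, 3, -2, 4, -3] = [0, 3, -2, 4, -3] -> [0, 3, -2, 4, -3] (max |s|=4)
Stage 4 (ABS): |0|=0, |3|=3, |-2|=2, |4|=4, |-3|=3 -> [0, 3, 2, 4, 3] (max |s|=4)
Stage 5 (DELAY): [0, 0, 3, 2, 4] = [0, 0, 3, 2, 4] -> [0, 0, 3, 2, 4] (max |s|=4)
Stage 6 (DIFF): s[0]=0, 0-0=0, 3-0=3, 2-3=-1, 4-2=2 -> [0, 0, 3, -1, 2] (max |s|=3)
Overall max amplitude: 6

Answer: 6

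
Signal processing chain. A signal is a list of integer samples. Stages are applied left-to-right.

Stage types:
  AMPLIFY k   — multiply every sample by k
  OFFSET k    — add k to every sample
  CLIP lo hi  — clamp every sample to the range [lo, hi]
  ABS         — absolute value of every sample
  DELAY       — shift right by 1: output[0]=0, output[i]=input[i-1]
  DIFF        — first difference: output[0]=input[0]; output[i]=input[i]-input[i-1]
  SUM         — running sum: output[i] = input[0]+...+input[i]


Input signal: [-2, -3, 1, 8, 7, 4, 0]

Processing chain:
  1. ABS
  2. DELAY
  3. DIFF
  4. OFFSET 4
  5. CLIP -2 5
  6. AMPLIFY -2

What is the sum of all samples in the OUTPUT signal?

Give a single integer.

Input: [-2, -3, 1, 8, 7, 4, 0]
Stage 1 (ABS): |-2|=2, |-3|=3, |1|=1, |8|=8, |7|=7, |4|=4, |0|=0 -> [2, 3, 1, 8, 7, 4, 0]
Stage 2 (DELAY): [0, 2, 3, 1, 8, 7, 4] = [0, 2, 3, 1, 8, 7, 4] -> [0, 2, 3, 1, 8, 7, 4]
Stage 3 (DIFF): s[0]=0, 2-0=2, 3-2=1, 1-3=-2, 8-1=7, 7-8=-1, 4-7=-3 -> [0, 2, 1, -2, 7, -1, -3]
Stage 4 (OFFSET 4): 0+4=4, 2+4=6, 1+4=5, -2+4=2, 7+4=11, -1+4=3, -3+4=1 -> [4, 6, 5, 2, 11, 3, 1]
Stage 5 (CLIP -2 5): clip(4,-2,5)=4, clip(6,-2,5)=5, clip(5,-2,5)=5, clip(2,-2,5)=2, clip(11,-2,5)=5, clip(3,-2,5)=3, clip(1,-2,5)=1 -> [4, 5, 5, 2, 5, 3, 1]
Stage 6 (AMPLIFY -2): 4*-2=-8, 5*-2=-10, 5*-2=-10, 2*-2=-4, 5*-2=-10, 3*-2=-6, 1*-2=-2 -> [-8, -10, -10, -4, -10, -6, -2]
Output sum: -50

Answer: -50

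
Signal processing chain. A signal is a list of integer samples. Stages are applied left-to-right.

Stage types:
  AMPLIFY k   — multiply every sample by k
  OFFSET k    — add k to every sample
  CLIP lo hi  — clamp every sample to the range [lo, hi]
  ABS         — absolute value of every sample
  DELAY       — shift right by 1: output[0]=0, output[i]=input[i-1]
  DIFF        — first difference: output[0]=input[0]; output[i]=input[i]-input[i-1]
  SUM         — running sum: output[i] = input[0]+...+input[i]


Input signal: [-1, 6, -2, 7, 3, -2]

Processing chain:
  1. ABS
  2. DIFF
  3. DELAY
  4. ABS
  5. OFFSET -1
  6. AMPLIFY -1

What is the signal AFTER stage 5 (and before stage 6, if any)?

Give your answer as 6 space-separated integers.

Answer: -1 0 4 3 4 3

Derivation:
Input: [-1, 6, -2, 7, 3, -2]
Stage 1 (ABS): |-1|=1, |6|=6, |-2|=2, |7|=7, |3|=3, |-2|=2 -> [1, 6, 2, 7, 3, 2]
Stage 2 (DIFF): s[0]=1, 6-1=5, 2-6=-4, 7-2=5, 3-7=-4, 2-3=-1 -> [1, 5, -4, 5, -4, -1]
Stage 3 (DELAY): [0, 1, 5, -4, 5, -4] = [0, 1, 5, -4, 5, -4] -> [0, 1, 5, -4, 5, -4]
Stage 4 (ABS): |0|=0, |1|=1, |5|=5, |-4|=4, |5|=5, |-4|=4 -> [0, 1, 5, 4, 5, 4]
Stage 5 (OFFSET -1): 0+-1=-1, 1+-1=0, 5+-1=4, 4+-1=3, 5+-1=4, 4+-1=3 -> [-1, 0, 4, 3, 4, 3]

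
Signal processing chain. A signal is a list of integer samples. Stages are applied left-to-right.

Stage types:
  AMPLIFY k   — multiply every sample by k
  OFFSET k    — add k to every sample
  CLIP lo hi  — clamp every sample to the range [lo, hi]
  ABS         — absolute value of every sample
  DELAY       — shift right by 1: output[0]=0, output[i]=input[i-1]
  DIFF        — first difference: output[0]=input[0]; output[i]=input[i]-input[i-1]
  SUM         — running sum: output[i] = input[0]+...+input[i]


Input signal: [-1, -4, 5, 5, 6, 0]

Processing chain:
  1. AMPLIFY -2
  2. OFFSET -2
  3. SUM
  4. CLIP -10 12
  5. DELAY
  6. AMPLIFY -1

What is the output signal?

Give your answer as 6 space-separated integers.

Input: [-1, -4, 5, 5, 6, 0]
Stage 1 (AMPLIFY -2): -1*-2=2, -4*-2=8, 5*-2=-10, 5*-2=-10, 6*-2=-12, 0*-2=0 -> [2, 8, -10, -10, -12, 0]
Stage 2 (OFFSET -2): 2+-2=0, 8+-2=6, -10+-2=-12, -10+-2=-12, -12+-2=-14, 0+-2=-2 -> [0, 6, -12, -12, -14, -2]
Stage 3 (SUM): sum[0..0]=0, sum[0..1]=6, sum[0..2]=-6, sum[0..3]=-18, sum[0..4]=-32, sum[0..5]=-34 -> [0, 6, -6, -18, -32, -34]
Stage 4 (CLIP -10 12): clip(0,-10,12)=0, clip(6,-10,12)=6, clip(-6,-10,12)=-6, clip(-18,-10,12)=-10, clip(-32,-10,12)=-10, clip(-34,-10,12)=-10 -> [0, 6, -6, -10, -10, -10]
Stage 5 (DELAY): [0, 0, 6, -6, -10, -10] = [0, 0, 6, -6, -10, -10] -> [0, 0, 6, -6, -10, -10]
Stage 6 (AMPLIFY -1): 0*-1=0, 0*-1=0, 6*-1=-6, -6*-1=6, -10*-1=10, -10*-1=10 -> [0, 0, -6, 6, 10, 10]

Answer: 0 0 -6 6 10 10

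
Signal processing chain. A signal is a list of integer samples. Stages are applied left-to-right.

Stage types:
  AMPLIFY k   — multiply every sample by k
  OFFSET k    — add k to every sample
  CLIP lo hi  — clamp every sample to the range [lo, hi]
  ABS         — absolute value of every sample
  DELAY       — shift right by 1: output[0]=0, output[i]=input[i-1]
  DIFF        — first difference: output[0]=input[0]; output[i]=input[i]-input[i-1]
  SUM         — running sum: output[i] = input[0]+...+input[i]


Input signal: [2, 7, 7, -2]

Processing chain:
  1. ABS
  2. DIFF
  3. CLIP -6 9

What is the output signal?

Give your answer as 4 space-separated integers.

Answer: 2 5 0 -5

Derivation:
Input: [2, 7, 7, -2]
Stage 1 (ABS): |2|=2, |7|=7, |7|=7, |-2|=2 -> [2, 7, 7, 2]
Stage 2 (DIFF): s[0]=2, 7-2=5, 7-7=0, 2-7=-5 -> [2, 5, 0, -5]
Stage 3 (CLIP -6 9): clip(2,-6,9)=2, clip(5,-6,9)=5, clip(0,-6,9)=0, clip(-5,-6,9)=-5 -> [2, 5, 0, -5]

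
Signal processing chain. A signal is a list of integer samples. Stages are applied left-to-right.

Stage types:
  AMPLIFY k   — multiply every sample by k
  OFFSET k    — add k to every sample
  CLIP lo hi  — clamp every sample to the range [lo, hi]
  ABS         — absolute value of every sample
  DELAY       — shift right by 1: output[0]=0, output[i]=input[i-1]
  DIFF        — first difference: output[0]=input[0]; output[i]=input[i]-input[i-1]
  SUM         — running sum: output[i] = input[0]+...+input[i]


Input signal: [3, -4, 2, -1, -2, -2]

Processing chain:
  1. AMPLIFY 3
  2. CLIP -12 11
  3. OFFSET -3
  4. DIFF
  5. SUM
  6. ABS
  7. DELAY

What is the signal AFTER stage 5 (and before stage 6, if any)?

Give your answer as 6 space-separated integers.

Answer: 6 -15 3 -6 -9 -9

Derivation:
Input: [3, -4, 2, -1, -2, -2]
Stage 1 (AMPLIFY 3): 3*3=9, -4*3=-12, 2*3=6, -1*3=-3, -2*3=-6, -2*3=-6 -> [9, -12, 6, -3, -6, -6]
Stage 2 (CLIP -12 11): clip(9,-12,11)=9, clip(-12,-12,11)=-12, clip(6,-12,11)=6, clip(-3,-12,11)=-3, clip(-6,-12,11)=-6, clip(-6,-12,11)=-6 -> [9, -12, 6, -3, -6, -6]
Stage 3 (OFFSET -3): 9+-3=6, -12+-3=-15, 6+-3=3, -3+-3=-6, -6+-3=-9, -6+-3=-9 -> [6, -15, 3, -6, -9, -9]
Stage 4 (DIFF): s[0]=6, -15-6=-21, 3--15=18, -6-3=-9, -9--6=-3, -9--9=0 -> [6, -21, 18, -9, -3, 0]
Stage 5 (SUM): sum[0..0]=6, sum[0..1]=-15, sum[0..2]=3, sum[0..3]=-6, sum[0..4]=-9, sum[0..5]=-9 -> [6, -15, 3, -6, -9, -9]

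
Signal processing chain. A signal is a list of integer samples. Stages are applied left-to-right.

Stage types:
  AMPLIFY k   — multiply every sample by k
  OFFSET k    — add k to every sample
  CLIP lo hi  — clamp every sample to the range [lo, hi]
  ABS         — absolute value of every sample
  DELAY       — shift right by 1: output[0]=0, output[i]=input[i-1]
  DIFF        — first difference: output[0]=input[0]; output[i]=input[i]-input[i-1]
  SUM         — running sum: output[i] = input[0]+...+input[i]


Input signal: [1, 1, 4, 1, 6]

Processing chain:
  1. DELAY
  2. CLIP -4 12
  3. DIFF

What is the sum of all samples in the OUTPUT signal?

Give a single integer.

Answer: 1

Derivation:
Input: [1, 1, 4, 1, 6]
Stage 1 (DELAY): [0, 1, 1, 4, 1] = [0, 1, 1, 4, 1] -> [0, 1, 1, 4, 1]
Stage 2 (CLIP -4 12): clip(0,-4,12)=0, clip(1,-4,12)=1, clip(1,-4,12)=1, clip(4,-4,12)=4, clip(1,-4,12)=1 -> [0, 1, 1, 4, 1]
Stage 3 (DIFF): s[0]=0, 1-0=1, 1-1=0, 4-1=3, 1-4=-3 -> [0, 1, 0, 3, -3]
Output sum: 1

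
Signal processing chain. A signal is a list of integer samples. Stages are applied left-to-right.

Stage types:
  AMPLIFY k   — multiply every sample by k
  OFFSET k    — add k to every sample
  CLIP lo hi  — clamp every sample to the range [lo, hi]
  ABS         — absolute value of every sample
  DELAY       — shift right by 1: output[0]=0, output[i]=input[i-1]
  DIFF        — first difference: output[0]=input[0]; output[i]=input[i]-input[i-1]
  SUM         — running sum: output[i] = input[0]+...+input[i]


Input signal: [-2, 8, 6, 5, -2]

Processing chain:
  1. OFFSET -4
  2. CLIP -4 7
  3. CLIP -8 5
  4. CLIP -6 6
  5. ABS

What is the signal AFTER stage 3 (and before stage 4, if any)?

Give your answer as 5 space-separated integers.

Answer: -4 4 2 1 -4

Derivation:
Input: [-2, 8, 6, 5, -2]
Stage 1 (OFFSET -4): -2+-4=-6, 8+-4=4, 6+-4=2, 5+-4=1, -2+-4=-6 -> [-6, 4, 2, 1, -6]
Stage 2 (CLIP -4 7): clip(-6,-4,7)=-4, clip(4,-4,7)=4, clip(2,-4,7)=2, clip(1,-4,7)=1, clip(-6,-4,7)=-4 -> [-4, 4, 2, 1, -4]
Stage 3 (CLIP -8 5): clip(-4,-8,5)=-4, clip(4,-8,5)=4, clip(2,-8,5)=2, clip(1,-8,5)=1, clip(-4,-8,5)=-4 -> [-4, 4, 2, 1, -4]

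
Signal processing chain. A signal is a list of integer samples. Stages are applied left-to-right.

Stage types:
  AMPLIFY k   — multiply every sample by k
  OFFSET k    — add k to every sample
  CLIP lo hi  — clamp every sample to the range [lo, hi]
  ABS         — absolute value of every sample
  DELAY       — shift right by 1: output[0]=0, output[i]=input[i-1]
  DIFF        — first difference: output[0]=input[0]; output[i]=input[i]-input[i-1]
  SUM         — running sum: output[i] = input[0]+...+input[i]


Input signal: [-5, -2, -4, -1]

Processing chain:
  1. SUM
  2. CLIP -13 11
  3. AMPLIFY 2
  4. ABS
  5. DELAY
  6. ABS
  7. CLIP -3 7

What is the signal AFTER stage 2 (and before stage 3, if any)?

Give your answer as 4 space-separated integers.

Input: [-5, -2, -4, -1]
Stage 1 (SUM): sum[0..0]=-5, sum[0..1]=-7, sum[0..2]=-11, sum[0..3]=-12 -> [-5, -7, -11, -12]
Stage 2 (CLIP -13 11): clip(-5,-13,11)=-5, clip(-7,-13,11)=-7, clip(-11,-13,11)=-11, clip(-12,-13,11)=-12 -> [-5, -7, -11, -12]

Answer: -5 -7 -11 -12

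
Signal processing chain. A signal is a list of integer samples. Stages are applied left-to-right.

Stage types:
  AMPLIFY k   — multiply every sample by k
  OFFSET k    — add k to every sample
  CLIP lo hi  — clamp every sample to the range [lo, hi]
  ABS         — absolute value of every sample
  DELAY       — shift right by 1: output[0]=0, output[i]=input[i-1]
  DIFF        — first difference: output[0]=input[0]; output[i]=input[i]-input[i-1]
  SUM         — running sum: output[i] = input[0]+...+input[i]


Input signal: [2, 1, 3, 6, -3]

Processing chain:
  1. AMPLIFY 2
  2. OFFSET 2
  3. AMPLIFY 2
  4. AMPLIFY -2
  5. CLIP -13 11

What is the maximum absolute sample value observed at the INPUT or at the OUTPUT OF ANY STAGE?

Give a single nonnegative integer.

Answer: 56

Derivation:
Input: [2, 1, 3, 6, -3] (max |s|=6)
Stage 1 (AMPLIFY 2): 2*2=4, 1*2=2, 3*2=6, 6*2=12, -3*2=-6 -> [4, 2, 6, 12, -6] (max |s|=12)
Stage 2 (OFFSET 2): 4+2=6, 2+2=4, 6+2=8, 12+2=14, -6+2=-4 -> [6, 4, 8, 14, -4] (max |s|=14)
Stage 3 (AMPLIFY 2): 6*2=12, 4*2=8, 8*2=16, 14*2=28, -4*2=-8 -> [12, 8, 16, 28, -8] (max |s|=28)
Stage 4 (AMPLIFY -2): 12*-2=-24, 8*-2=-16, 16*-2=-32, 28*-2=-56, -8*-2=16 -> [-24, -16, -32, -56, 16] (max |s|=56)
Stage 5 (CLIP -13 11): clip(-24,-13,11)=-13, clip(-16,-13,11)=-13, clip(-32,-13,11)=-13, clip(-56,-13,11)=-13, clip(16,-13,11)=11 -> [-13, -13, -13, -13, 11] (max |s|=13)
Overall max amplitude: 56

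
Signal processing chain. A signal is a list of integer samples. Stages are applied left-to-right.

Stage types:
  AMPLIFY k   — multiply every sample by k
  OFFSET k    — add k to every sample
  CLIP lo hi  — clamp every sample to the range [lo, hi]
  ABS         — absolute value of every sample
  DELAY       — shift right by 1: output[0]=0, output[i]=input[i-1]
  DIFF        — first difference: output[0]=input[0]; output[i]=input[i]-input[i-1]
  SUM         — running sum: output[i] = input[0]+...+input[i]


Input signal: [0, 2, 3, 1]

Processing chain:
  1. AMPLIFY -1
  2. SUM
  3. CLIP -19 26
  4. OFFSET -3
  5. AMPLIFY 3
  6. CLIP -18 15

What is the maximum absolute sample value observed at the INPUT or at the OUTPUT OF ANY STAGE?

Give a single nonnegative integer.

Answer: 27

Derivation:
Input: [0, 2, 3, 1] (max |s|=3)
Stage 1 (AMPLIFY -1): 0*-1=0, 2*-1=-2, 3*-1=-3, 1*-1=-1 -> [0, -2, -3, -1] (max |s|=3)
Stage 2 (SUM): sum[0..0]=0, sum[0..1]=-2, sum[0..2]=-5, sum[0..3]=-6 -> [0, -2, -5, -6] (max |s|=6)
Stage 3 (CLIP -19 26): clip(0,-19,26)=0, clip(-2,-19,26)=-2, clip(-5,-19,26)=-5, clip(-6,-19,26)=-6 -> [0, -2, -5, -6] (max |s|=6)
Stage 4 (OFFSET -3): 0+-3=-3, -2+-3=-5, -5+-3=-8, -6+-3=-9 -> [-3, -5, -8, -9] (max |s|=9)
Stage 5 (AMPLIFY 3): -3*3=-9, -5*3=-15, -8*3=-24, -9*3=-27 -> [-9, -15, -24, -27] (max |s|=27)
Stage 6 (CLIP -18 15): clip(-9,-18,15)=-9, clip(-15,-18,15)=-15, clip(-24,-18,15)=-18, clip(-27,-18,15)=-18 -> [-9, -15, -18, -18] (max |s|=18)
Overall max amplitude: 27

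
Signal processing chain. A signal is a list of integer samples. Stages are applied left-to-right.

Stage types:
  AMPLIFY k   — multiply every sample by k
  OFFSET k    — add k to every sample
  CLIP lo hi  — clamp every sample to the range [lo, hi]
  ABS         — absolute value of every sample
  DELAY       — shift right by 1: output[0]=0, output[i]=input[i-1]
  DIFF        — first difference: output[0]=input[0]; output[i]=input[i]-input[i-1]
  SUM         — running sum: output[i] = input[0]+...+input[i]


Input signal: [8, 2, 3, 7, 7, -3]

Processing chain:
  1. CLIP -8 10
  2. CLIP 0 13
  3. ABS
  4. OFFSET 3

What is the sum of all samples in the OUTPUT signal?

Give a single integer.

Input: [8, 2, 3, 7, 7, -3]
Stage 1 (CLIP -8 10): clip(8,-8,10)=8, clip(2,-8,10)=2, clip(3,-8,10)=3, clip(7,-8,10)=7, clip(7,-8,10)=7, clip(-3,-8,10)=-3 -> [8, 2, 3, 7, 7, -3]
Stage 2 (CLIP 0 13): clip(8,0,13)=8, clip(2,0,13)=2, clip(3,0,13)=3, clip(7,0,13)=7, clip(7,0,13)=7, clip(-3,0,13)=0 -> [8, 2, 3, 7, 7, 0]
Stage 3 (ABS): |8|=8, |2|=2, |3|=3, |7|=7, |7|=7, |0|=0 -> [8, 2, 3, 7, 7, 0]
Stage 4 (OFFSET 3): 8+3=11, 2+3=5, 3+3=6, 7+3=10, 7+3=10, 0+3=3 -> [11, 5, 6, 10, 10, 3]
Output sum: 45

Answer: 45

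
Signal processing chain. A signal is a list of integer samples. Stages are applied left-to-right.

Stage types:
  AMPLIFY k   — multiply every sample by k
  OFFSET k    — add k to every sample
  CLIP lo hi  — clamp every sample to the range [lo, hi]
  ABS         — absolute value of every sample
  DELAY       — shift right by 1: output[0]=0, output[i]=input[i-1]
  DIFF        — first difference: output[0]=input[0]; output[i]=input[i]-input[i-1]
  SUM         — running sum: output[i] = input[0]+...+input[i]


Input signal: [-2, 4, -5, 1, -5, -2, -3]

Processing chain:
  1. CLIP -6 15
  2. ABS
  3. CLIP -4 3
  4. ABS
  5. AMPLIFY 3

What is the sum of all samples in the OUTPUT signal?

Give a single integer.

Answer: 51

Derivation:
Input: [-2, 4, -5, 1, -5, -2, -3]
Stage 1 (CLIP -6 15): clip(-2,-6,15)=-2, clip(4,-6,15)=4, clip(-5,-6,15)=-5, clip(1,-6,15)=1, clip(-5,-6,15)=-5, clip(-2,-6,15)=-2, clip(-3,-6,15)=-3 -> [-2, 4, -5, 1, -5, -2, -3]
Stage 2 (ABS): |-2|=2, |4|=4, |-5|=5, |1|=1, |-5|=5, |-2|=2, |-3|=3 -> [2, 4, 5, 1, 5, 2, 3]
Stage 3 (CLIP -4 3): clip(2,-4,3)=2, clip(4,-4,3)=3, clip(5,-4,3)=3, clip(1,-4,3)=1, clip(5,-4,3)=3, clip(2,-4,3)=2, clip(3,-4,3)=3 -> [2, 3, 3, 1, 3, 2, 3]
Stage 4 (ABS): |2|=2, |3|=3, |3|=3, |1|=1, |3|=3, |2|=2, |3|=3 -> [2, 3, 3, 1, 3, 2, 3]
Stage 5 (AMPLIFY 3): 2*3=6, 3*3=9, 3*3=9, 1*3=3, 3*3=9, 2*3=6, 3*3=9 -> [6, 9, 9, 3, 9, 6, 9]
Output sum: 51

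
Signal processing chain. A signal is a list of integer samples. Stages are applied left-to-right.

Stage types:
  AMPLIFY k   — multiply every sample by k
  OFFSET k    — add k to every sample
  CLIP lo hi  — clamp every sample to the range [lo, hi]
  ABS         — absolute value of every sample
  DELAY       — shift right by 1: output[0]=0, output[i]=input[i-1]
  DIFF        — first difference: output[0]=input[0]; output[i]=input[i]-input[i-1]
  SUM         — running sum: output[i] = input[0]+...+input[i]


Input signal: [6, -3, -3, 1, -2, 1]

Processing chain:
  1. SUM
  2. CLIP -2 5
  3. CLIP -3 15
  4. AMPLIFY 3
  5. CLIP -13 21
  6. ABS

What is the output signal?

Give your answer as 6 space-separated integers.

Input: [6, -3, -3, 1, -2, 1]
Stage 1 (SUM): sum[0..0]=6, sum[0..1]=3, sum[0..2]=0, sum[0..3]=1, sum[0..4]=-1, sum[0..5]=0 -> [6, 3, 0, 1, -1, 0]
Stage 2 (CLIP -2 5): clip(6,-2,5)=5, clip(3,-2,5)=3, clip(0,-2,5)=0, clip(1,-2,5)=1, clip(-1,-2,5)=-1, clip(0,-2,5)=0 -> [5, 3, 0, 1, -1, 0]
Stage 3 (CLIP -3 15): clip(5,-3,15)=5, clip(3,-3,15)=3, clip(0,-3,15)=0, clip(1,-3,15)=1, clip(-1,-3,15)=-1, clip(0,-3,15)=0 -> [5, 3, 0, 1, -1, 0]
Stage 4 (AMPLIFY 3): 5*3=15, 3*3=9, 0*3=0, 1*3=3, -1*3=-3, 0*3=0 -> [15, 9, 0, 3, -3, 0]
Stage 5 (CLIP -13 21): clip(15,-13,21)=15, clip(9,-13,21)=9, clip(0,-13,21)=0, clip(3,-13,21)=3, clip(-3,-13,21)=-3, clip(0,-13,21)=0 -> [15, 9, 0, 3, -3, 0]
Stage 6 (ABS): |15|=15, |9|=9, |0|=0, |3|=3, |-3|=3, |0|=0 -> [15, 9, 0, 3, 3, 0]

Answer: 15 9 0 3 3 0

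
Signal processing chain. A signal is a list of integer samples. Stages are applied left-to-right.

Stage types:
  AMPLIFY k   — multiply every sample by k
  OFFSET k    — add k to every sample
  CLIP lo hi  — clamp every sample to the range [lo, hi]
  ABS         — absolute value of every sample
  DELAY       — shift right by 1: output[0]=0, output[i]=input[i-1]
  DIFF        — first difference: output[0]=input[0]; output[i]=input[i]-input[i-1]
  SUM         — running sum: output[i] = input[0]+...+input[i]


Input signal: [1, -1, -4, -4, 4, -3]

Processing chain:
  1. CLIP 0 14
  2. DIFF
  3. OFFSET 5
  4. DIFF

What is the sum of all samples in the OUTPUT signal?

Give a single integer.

Input: [1, -1, -4, -4, 4, -3]
Stage 1 (CLIP 0 14): clip(1,0,14)=1, clip(-1,0,14)=0, clip(-4,0,14)=0, clip(-4,0,14)=0, clip(4,0,14)=4, clip(-3,0,14)=0 -> [1, 0, 0, 0, 4, 0]
Stage 2 (DIFF): s[0]=1, 0-1=-1, 0-0=0, 0-0=0, 4-0=4, 0-4=-4 -> [1, -1, 0, 0, 4, -4]
Stage 3 (OFFSET 5): 1+5=6, -1+5=4, 0+5=5, 0+5=5, 4+5=9, -4+5=1 -> [6, 4, 5, 5, 9, 1]
Stage 4 (DIFF): s[0]=6, 4-6=-2, 5-4=1, 5-5=0, 9-5=4, 1-9=-8 -> [6, -2, 1, 0, 4, -8]
Output sum: 1

Answer: 1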